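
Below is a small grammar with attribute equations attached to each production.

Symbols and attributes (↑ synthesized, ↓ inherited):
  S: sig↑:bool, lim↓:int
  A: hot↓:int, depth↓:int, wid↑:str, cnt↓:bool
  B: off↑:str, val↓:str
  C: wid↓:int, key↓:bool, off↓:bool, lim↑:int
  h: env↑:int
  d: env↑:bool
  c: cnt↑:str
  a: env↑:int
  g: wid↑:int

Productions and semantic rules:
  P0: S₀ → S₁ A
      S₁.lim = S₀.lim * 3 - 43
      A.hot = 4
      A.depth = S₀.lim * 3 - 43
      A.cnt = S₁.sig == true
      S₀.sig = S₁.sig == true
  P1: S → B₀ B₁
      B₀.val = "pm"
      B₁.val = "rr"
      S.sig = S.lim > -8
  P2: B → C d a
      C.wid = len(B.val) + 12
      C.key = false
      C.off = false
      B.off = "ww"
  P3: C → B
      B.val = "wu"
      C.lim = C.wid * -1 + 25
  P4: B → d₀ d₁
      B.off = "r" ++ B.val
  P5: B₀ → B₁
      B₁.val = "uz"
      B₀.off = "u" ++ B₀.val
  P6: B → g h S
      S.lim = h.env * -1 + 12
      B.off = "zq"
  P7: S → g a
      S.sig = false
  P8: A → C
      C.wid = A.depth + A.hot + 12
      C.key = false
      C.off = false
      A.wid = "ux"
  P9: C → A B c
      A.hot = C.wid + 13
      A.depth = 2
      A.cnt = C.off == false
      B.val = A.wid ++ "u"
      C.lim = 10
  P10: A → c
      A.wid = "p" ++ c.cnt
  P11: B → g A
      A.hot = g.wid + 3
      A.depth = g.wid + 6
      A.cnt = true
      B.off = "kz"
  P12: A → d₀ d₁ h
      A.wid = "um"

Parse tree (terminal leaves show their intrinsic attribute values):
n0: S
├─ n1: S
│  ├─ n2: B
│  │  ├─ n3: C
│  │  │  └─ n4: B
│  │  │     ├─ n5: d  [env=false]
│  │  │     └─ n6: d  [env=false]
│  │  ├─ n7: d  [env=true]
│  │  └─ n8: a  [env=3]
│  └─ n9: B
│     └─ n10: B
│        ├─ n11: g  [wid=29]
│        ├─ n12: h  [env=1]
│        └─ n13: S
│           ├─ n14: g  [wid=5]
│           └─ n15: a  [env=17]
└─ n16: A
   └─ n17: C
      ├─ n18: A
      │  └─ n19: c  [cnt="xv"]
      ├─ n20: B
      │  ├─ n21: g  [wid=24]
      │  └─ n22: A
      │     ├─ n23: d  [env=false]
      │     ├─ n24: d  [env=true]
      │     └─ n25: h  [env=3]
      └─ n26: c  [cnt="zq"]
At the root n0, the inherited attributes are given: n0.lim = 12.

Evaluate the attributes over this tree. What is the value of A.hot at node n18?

1. n0.lim = 12  [given at root]
2. n1.lim = -7  [S₀.lim * 3 - 43]
3. n2.val = "pm"  ["pm"]
4. n3.wid = 14  [len(B.val) + 12]
5. n3.key = false  [false]
6. n3.off = false  [false]
7. n4.val = "wu"  ["wu"]
8. n5.env = false  [terminal]
9. n6.env = false  [terminal]
10. n4.off = "rwu"  ["r" ++ B.val]
11. n3.lim = 11  [C.wid * -1 + 25]
12. n7.env = true  [terminal]
13. n8.env = 3  [terminal]
14. n2.off = "ww"  ["ww"]
15. n9.val = "rr"  ["rr"]
16. n10.val = "uz"  ["uz"]
17. n11.wid = 29  [terminal]
18. n12.env = 1  [terminal]
19. n13.lim = 11  [h.env * -1 + 12]
20. n14.wid = 5  [terminal]
21. n15.env = 17  [terminal]
22. n13.sig = false  [false]
23. n10.off = "zq"  ["zq"]
24. n9.off = "urr"  ["u" ++ B₀.val]
25. n1.sig = true  [S.lim > -8]
26. n16.hot = 4  [4]
27. n16.depth = -7  [S₀.lim * 3 - 43]
28. n16.cnt = true  [S₁.sig == true]
29. n17.wid = 9  [A.depth + A.hot + 12]
30. n17.key = false  [false]
31. n17.off = false  [false]
32. n18.hot = 22  [C.wid + 13]
33. n18.depth = 2  [2]
34. n18.cnt = true  [C.off == false]
35. n19.cnt = "xv"  [terminal]
36. n18.wid = "pxv"  ["p" ++ c.cnt]
37. n20.val = "pxvu"  [A.wid ++ "u"]
38. n21.wid = 24  [terminal]
39. n22.hot = 27  [g.wid + 3]
40. n22.depth = 30  [g.wid + 6]
41. n22.cnt = true  [true]
42. n23.env = false  [terminal]
43. n24.env = true  [terminal]
44. n25.env = 3  [terminal]
45. n22.wid = "um"  ["um"]
46. n20.off = "kz"  ["kz"]
47. n26.cnt = "zq"  [terminal]
48. n17.lim = 10  [10]
49. n16.wid = "ux"  ["ux"]
50. n0.sig = true  [S₁.sig == true]

22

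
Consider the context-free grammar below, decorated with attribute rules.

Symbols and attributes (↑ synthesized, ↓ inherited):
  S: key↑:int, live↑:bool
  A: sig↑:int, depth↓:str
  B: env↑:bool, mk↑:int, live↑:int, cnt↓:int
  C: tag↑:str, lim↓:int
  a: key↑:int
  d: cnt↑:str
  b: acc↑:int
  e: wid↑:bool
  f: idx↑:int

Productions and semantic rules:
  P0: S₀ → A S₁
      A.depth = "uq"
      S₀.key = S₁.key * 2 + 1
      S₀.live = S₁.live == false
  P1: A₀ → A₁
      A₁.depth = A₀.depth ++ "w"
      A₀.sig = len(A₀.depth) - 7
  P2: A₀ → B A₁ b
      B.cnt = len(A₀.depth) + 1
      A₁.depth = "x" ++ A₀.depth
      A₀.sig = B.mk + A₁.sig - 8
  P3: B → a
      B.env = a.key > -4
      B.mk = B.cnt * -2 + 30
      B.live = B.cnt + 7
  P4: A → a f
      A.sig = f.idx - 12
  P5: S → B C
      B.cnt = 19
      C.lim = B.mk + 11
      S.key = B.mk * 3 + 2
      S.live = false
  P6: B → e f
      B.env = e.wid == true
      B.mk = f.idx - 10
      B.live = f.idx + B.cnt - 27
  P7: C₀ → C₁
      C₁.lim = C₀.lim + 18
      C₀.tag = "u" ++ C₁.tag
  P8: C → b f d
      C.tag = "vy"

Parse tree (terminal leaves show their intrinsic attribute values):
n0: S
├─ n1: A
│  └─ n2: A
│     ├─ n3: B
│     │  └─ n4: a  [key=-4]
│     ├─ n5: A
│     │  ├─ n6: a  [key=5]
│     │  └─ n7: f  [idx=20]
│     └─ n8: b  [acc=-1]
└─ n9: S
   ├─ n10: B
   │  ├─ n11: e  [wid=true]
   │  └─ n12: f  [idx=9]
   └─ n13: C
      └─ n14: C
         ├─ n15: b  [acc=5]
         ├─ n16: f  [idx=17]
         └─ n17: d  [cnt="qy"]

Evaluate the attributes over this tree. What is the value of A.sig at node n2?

22

1. n1.depth = "uq"  ["uq"]
2. n2.depth = "uqw"  [A₀.depth ++ "w"]
3. n3.cnt = 4  [len(A₀.depth) + 1]
4. n4.key = -4  [terminal]
5. n3.env = false  [a.key > -4]
6. n3.mk = 22  [B.cnt * -2 + 30]
7. n3.live = 11  [B.cnt + 7]
8. n5.depth = "xuqw"  ["x" ++ A₀.depth]
9. n6.key = 5  [terminal]
10. n7.idx = 20  [terminal]
11. n5.sig = 8  [f.idx - 12]
12. n8.acc = -1  [terminal]
13. n2.sig = 22  [B.mk + A₁.sig - 8]
14. n1.sig = -5  [len(A₀.depth) - 7]
15. n10.cnt = 19  [19]
16. n11.wid = true  [terminal]
17. n12.idx = 9  [terminal]
18. n10.env = true  [e.wid == true]
19. n10.mk = -1  [f.idx - 10]
20. n10.live = 1  [f.idx + B.cnt - 27]
21. n13.lim = 10  [B.mk + 11]
22. n14.lim = 28  [C₀.lim + 18]
23. n15.acc = 5  [terminal]
24. n16.idx = 17  [terminal]
25. n17.cnt = "qy"  [terminal]
26. n14.tag = "vy"  ["vy"]
27. n13.tag = "uvy"  ["u" ++ C₁.tag]
28. n9.key = -1  [B.mk * 3 + 2]
29. n9.live = false  [false]
30. n0.key = -1  [S₁.key * 2 + 1]
31. n0.live = true  [S₁.live == false]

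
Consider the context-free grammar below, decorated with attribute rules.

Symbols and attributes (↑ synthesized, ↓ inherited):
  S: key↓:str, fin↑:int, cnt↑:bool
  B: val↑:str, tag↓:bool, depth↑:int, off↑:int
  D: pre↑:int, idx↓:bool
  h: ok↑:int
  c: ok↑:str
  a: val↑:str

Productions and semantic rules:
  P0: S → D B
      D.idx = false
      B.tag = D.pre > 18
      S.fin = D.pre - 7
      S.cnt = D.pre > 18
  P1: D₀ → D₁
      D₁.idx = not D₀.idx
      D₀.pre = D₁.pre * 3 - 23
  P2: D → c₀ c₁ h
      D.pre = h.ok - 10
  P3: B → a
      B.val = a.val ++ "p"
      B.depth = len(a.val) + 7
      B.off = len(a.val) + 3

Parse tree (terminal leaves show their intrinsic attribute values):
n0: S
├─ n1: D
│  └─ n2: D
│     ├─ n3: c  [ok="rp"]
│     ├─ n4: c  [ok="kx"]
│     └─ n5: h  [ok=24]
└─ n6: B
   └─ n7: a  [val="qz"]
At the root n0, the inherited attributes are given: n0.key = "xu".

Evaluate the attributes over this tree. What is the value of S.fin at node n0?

1. n0.key = "xu"  [given at root]
2. n1.idx = false  [false]
3. n2.idx = true  [not D₀.idx]
4. n3.ok = "rp"  [terminal]
5. n4.ok = "kx"  [terminal]
6. n5.ok = 24  [terminal]
7. n2.pre = 14  [h.ok - 10]
8. n1.pre = 19  [D₁.pre * 3 - 23]
9. n6.tag = true  [D.pre > 18]
10. n7.val = "qz"  [terminal]
11. n6.val = "qzp"  [a.val ++ "p"]
12. n6.depth = 9  [len(a.val) + 7]
13. n6.off = 5  [len(a.val) + 3]
14. n0.fin = 12  [D.pre - 7]
15. n0.cnt = true  [D.pre > 18]

12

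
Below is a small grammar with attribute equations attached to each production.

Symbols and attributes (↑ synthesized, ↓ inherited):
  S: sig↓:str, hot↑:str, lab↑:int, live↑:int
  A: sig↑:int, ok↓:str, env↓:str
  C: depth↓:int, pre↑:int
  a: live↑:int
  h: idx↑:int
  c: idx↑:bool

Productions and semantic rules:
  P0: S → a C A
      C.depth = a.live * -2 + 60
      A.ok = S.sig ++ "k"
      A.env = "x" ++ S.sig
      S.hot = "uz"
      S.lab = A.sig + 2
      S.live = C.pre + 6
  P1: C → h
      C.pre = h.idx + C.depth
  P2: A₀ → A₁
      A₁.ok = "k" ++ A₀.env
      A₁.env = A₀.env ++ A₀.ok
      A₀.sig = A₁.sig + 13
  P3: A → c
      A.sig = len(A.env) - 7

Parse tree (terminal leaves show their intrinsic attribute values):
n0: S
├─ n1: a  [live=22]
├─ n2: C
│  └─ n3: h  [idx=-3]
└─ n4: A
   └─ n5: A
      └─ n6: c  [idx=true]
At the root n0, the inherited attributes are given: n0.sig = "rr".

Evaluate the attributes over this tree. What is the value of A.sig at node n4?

12

1. n0.sig = "rr"  [given at root]
2. n1.live = 22  [terminal]
3. n2.depth = 16  [a.live * -2 + 60]
4. n3.idx = -3  [terminal]
5. n2.pre = 13  [h.idx + C.depth]
6. n4.ok = "rrk"  [S.sig ++ "k"]
7. n4.env = "xrr"  ["x" ++ S.sig]
8. n5.ok = "kxrr"  ["k" ++ A₀.env]
9. n5.env = "xrrrrk"  [A₀.env ++ A₀.ok]
10. n6.idx = true  [terminal]
11. n5.sig = -1  [len(A.env) - 7]
12. n4.sig = 12  [A₁.sig + 13]
13. n0.hot = "uz"  ["uz"]
14. n0.lab = 14  [A.sig + 2]
15. n0.live = 19  [C.pre + 6]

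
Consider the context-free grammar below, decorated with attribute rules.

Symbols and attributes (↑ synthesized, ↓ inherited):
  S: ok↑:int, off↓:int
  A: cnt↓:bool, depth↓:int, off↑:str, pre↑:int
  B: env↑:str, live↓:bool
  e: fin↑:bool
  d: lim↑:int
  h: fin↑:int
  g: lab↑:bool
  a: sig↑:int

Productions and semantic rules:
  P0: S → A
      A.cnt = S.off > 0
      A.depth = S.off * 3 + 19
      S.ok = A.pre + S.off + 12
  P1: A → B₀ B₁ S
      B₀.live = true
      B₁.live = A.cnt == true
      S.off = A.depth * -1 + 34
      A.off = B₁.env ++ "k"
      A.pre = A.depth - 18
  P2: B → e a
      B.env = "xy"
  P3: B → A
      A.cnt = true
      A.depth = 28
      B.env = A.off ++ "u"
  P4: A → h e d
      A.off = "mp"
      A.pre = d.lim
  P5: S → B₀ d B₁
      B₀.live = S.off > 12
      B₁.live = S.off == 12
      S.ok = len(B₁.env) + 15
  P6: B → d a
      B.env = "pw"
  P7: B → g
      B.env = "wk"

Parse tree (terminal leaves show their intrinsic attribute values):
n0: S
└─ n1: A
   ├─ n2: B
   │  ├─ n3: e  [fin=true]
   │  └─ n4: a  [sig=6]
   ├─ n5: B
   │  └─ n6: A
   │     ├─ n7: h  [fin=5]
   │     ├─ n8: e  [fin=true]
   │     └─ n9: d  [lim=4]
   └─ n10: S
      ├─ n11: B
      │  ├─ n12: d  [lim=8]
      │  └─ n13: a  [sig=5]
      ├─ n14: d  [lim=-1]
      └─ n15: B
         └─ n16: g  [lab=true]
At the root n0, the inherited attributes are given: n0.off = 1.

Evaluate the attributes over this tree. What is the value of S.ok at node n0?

1. n0.off = 1  [given at root]
2. n1.cnt = true  [S.off > 0]
3. n1.depth = 22  [S.off * 3 + 19]
4. n2.live = true  [true]
5. n3.fin = true  [terminal]
6. n4.sig = 6  [terminal]
7. n2.env = "xy"  ["xy"]
8. n5.live = true  [A.cnt == true]
9. n6.cnt = true  [true]
10. n6.depth = 28  [28]
11. n7.fin = 5  [terminal]
12. n8.fin = true  [terminal]
13. n9.lim = 4  [terminal]
14. n6.off = "mp"  ["mp"]
15. n6.pre = 4  [d.lim]
16. n5.env = "mpu"  [A.off ++ "u"]
17. n10.off = 12  [A.depth * -1 + 34]
18. n11.live = false  [S.off > 12]
19. n12.lim = 8  [terminal]
20. n13.sig = 5  [terminal]
21. n11.env = "pw"  ["pw"]
22. n14.lim = -1  [terminal]
23. n15.live = true  [S.off == 12]
24. n16.lab = true  [terminal]
25. n15.env = "wk"  ["wk"]
26. n10.ok = 17  [len(B₁.env) + 15]
27. n1.off = "mpuk"  [B₁.env ++ "k"]
28. n1.pre = 4  [A.depth - 18]
29. n0.ok = 17  [A.pre + S.off + 12]

17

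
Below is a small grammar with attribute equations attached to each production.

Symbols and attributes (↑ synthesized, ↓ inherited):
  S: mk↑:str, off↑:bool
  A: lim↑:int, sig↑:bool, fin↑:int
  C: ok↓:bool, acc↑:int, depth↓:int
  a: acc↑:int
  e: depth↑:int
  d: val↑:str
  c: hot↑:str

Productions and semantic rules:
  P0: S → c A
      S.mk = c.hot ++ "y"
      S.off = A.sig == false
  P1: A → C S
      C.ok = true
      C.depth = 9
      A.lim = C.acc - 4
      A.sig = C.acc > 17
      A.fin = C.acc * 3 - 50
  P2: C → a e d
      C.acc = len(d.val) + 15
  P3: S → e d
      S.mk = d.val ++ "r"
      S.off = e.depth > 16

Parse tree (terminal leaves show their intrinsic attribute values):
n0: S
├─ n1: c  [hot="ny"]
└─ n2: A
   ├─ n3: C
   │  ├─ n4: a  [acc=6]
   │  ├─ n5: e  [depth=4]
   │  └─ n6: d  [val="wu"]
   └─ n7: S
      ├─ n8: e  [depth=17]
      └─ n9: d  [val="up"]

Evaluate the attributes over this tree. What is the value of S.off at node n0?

true

1. n1.hot = "ny"  [terminal]
2. n3.ok = true  [true]
3. n3.depth = 9  [9]
4. n4.acc = 6  [terminal]
5. n5.depth = 4  [terminal]
6. n6.val = "wu"  [terminal]
7. n3.acc = 17  [len(d.val) + 15]
8. n8.depth = 17  [terminal]
9. n9.val = "up"  [terminal]
10. n7.mk = "upr"  [d.val ++ "r"]
11. n7.off = true  [e.depth > 16]
12. n2.lim = 13  [C.acc - 4]
13. n2.sig = false  [C.acc > 17]
14. n2.fin = 1  [C.acc * 3 - 50]
15. n0.mk = "nyy"  [c.hot ++ "y"]
16. n0.off = true  [A.sig == false]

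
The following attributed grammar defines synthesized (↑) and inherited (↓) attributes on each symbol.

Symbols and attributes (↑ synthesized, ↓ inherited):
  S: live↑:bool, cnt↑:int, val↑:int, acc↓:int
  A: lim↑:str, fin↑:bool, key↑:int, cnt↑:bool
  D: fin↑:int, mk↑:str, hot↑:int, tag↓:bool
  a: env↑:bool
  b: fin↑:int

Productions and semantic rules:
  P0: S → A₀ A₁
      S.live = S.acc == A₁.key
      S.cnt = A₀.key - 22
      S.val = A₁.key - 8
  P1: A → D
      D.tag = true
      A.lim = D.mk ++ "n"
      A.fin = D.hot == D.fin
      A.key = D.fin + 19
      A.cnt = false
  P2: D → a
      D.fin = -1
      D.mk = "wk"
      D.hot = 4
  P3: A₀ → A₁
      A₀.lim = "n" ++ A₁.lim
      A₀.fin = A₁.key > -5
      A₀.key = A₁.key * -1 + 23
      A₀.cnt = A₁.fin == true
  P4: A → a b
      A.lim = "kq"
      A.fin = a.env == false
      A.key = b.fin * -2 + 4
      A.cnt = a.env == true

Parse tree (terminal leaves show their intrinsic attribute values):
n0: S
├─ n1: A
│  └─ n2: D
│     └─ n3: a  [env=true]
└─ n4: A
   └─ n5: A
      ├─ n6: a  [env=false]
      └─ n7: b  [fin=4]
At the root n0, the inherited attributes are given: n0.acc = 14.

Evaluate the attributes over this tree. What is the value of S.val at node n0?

19

1. n0.acc = 14  [given at root]
2. n2.tag = true  [true]
3. n3.env = true  [terminal]
4. n2.fin = -1  [-1]
5. n2.mk = "wk"  ["wk"]
6. n2.hot = 4  [4]
7. n1.lim = "wkn"  [D.mk ++ "n"]
8. n1.fin = false  [D.hot == D.fin]
9. n1.key = 18  [D.fin + 19]
10. n1.cnt = false  [false]
11. n6.env = false  [terminal]
12. n7.fin = 4  [terminal]
13. n5.lim = "kq"  ["kq"]
14. n5.fin = true  [a.env == false]
15. n5.key = -4  [b.fin * -2 + 4]
16. n5.cnt = false  [a.env == true]
17. n4.lim = "nkq"  ["n" ++ A₁.lim]
18. n4.fin = true  [A₁.key > -5]
19. n4.key = 27  [A₁.key * -1 + 23]
20. n4.cnt = true  [A₁.fin == true]
21. n0.live = false  [S.acc == A₁.key]
22. n0.cnt = -4  [A₀.key - 22]
23. n0.val = 19  [A₁.key - 8]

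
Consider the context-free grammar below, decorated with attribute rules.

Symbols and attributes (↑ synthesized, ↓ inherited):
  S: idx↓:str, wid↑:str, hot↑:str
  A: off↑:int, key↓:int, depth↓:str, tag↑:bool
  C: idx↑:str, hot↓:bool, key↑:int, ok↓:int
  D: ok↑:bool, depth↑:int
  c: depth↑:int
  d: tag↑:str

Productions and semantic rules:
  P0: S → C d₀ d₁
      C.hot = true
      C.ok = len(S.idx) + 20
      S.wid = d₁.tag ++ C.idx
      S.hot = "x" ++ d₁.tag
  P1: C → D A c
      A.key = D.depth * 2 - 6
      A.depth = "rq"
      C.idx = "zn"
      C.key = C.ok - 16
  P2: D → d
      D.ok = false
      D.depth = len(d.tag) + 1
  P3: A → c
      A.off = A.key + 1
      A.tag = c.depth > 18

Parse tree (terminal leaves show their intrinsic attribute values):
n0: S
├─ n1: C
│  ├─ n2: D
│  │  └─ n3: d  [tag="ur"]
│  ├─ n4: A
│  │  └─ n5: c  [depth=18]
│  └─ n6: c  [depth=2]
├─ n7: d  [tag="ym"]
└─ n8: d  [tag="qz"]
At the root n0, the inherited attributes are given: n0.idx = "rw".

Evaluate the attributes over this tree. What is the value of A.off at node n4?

1. n0.idx = "rw"  [given at root]
2. n1.hot = true  [true]
3. n1.ok = 22  [len(S.idx) + 20]
4. n3.tag = "ur"  [terminal]
5. n2.ok = false  [false]
6. n2.depth = 3  [len(d.tag) + 1]
7. n4.key = 0  [D.depth * 2 - 6]
8. n4.depth = "rq"  ["rq"]
9. n5.depth = 18  [terminal]
10. n4.off = 1  [A.key + 1]
11. n4.tag = false  [c.depth > 18]
12. n6.depth = 2  [terminal]
13. n1.idx = "zn"  ["zn"]
14. n1.key = 6  [C.ok - 16]
15. n7.tag = "ym"  [terminal]
16. n8.tag = "qz"  [terminal]
17. n0.wid = "qzzn"  [d₁.tag ++ C.idx]
18. n0.hot = "xqz"  ["x" ++ d₁.tag]

1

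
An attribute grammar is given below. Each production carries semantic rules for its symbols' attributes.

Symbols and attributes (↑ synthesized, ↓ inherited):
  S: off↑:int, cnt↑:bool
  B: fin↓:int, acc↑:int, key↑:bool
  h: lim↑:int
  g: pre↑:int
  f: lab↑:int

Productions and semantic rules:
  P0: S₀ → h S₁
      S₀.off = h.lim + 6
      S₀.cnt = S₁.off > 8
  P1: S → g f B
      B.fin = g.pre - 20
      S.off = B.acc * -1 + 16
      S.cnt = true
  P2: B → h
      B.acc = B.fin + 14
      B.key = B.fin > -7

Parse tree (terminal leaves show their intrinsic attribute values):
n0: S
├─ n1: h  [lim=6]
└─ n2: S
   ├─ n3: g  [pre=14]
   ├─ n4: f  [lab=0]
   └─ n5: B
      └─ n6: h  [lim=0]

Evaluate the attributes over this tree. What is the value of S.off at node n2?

8

1. n1.lim = 6  [terminal]
2. n3.pre = 14  [terminal]
3. n4.lab = 0  [terminal]
4. n5.fin = -6  [g.pre - 20]
5. n6.lim = 0  [terminal]
6. n5.acc = 8  [B.fin + 14]
7. n5.key = true  [B.fin > -7]
8. n2.off = 8  [B.acc * -1 + 16]
9. n2.cnt = true  [true]
10. n0.off = 12  [h.lim + 6]
11. n0.cnt = false  [S₁.off > 8]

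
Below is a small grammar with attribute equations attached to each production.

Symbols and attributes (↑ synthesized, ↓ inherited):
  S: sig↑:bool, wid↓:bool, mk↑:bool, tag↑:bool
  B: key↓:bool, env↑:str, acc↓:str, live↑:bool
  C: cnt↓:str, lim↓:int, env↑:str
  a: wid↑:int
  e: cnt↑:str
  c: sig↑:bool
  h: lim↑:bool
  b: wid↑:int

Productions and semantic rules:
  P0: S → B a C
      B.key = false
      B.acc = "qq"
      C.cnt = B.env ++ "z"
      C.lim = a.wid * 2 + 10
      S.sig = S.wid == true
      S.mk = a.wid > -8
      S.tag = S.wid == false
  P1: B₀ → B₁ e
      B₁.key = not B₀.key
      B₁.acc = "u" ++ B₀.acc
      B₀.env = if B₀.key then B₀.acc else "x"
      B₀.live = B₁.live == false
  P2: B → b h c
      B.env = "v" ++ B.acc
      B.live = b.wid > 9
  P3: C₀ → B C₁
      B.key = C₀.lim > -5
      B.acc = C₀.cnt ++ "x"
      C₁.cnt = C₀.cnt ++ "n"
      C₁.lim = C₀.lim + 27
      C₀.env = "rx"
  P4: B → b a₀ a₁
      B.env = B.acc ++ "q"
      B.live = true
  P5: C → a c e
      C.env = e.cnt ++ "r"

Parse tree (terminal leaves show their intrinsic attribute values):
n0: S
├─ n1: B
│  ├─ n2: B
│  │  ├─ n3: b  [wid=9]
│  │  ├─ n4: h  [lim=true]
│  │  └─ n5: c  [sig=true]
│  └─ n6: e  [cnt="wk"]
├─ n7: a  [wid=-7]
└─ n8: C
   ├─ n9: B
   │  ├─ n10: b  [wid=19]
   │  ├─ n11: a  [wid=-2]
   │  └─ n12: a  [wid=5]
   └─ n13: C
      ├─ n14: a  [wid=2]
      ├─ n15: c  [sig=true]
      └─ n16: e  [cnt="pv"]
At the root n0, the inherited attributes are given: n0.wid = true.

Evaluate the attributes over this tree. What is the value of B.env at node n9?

1. n0.wid = true  [given at root]
2. n1.key = false  [false]
3. n1.acc = "qq"  ["qq"]
4. n2.key = true  [not B₀.key]
5. n2.acc = "uqq"  ["u" ++ B₀.acc]
6. n3.wid = 9  [terminal]
7. n4.lim = true  [terminal]
8. n5.sig = true  [terminal]
9. n2.env = "vuqq"  ["v" ++ B.acc]
10. n2.live = false  [b.wid > 9]
11. n6.cnt = "wk"  [terminal]
12. n1.env = "x"  [if B₀.key then B₀.acc else "x"]
13. n1.live = true  [B₁.live == false]
14. n7.wid = -7  [terminal]
15. n8.cnt = "xz"  [B.env ++ "z"]
16. n8.lim = -4  [a.wid * 2 + 10]
17. n9.key = true  [C₀.lim > -5]
18. n9.acc = "xzx"  [C₀.cnt ++ "x"]
19. n10.wid = 19  [terminal]
20. n11.wid = -2  [terminal]
21. n12.wid = 5  [terminal]
22. n9.env = "xzxq"  [B.acc ++ "q"]
23. n9.live = true  [true]
24. n13.cnt = "xzn"  [C₀.cnt ++ "n"]
25. n13.lim = 23  [C₀.lim + 27]
26. n14.wid = 2  [terminal]
27. n15.sig = true  [terminal]
28. n16.cnt = "pv"  [terminal]
29. n13.env = "pvr"  [e.cnt ++ "r"]
30. n8.env = "rx"  ["rx"]
31. n0.sig = true  [S.wid == true]
32. n0.mk = true  [a.wid > -8]
33. n0.tag = false  [S.wid == false]

"xzxq"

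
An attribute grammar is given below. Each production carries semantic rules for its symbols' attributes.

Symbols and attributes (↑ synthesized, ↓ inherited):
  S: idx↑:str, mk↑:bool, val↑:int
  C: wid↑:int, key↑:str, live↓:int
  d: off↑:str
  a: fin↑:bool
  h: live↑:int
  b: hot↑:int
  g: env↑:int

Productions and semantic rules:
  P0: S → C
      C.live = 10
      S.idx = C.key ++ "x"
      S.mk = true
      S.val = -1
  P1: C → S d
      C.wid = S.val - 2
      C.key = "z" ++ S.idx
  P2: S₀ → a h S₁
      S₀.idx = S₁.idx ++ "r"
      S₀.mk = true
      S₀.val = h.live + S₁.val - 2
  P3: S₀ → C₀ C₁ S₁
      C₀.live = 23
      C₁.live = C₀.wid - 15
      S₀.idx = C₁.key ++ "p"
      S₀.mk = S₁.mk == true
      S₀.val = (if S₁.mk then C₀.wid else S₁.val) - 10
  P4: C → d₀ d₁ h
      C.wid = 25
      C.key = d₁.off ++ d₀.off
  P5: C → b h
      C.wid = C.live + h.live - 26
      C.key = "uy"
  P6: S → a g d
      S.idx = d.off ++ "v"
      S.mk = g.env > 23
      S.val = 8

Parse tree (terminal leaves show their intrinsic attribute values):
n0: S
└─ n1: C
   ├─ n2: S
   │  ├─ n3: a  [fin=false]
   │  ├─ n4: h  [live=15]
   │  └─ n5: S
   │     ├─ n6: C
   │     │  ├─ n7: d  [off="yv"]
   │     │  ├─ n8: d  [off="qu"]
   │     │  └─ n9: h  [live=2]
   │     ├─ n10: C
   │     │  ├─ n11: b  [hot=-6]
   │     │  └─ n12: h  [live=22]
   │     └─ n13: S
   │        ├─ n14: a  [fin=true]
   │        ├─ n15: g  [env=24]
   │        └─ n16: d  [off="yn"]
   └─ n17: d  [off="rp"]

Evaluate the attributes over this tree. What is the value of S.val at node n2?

28

1. n1.live = 10  [10]
2. n3.fin = false  [terminal]
3. n4.live = 15  [terminal]
4. n6.live = 23  [23]
5. n7.off = "yv"  [terminal]
6. n8.off = "qu"  [terminal]
7. n9.live = 2  [terminal]
8. n6.wid = 25  [25]
9. n6.key = "quyv"  [d₁.off ++ d₀.off]
10. n10.live = 10  [C₀.wid - 15]
11. n11.hot = -6  [terminal]
12. n12.live = 22  [terminal]
13. n10.wid = 6  [C.live + h.live - 26]
14. n10.key = "uy"  ["uy"]
15. n14.fin = true  [terminal]
16. n15.env = 24  [terminal]
17. n16.off = "yn"  [terminal]
18. n13.idx = "ynv"  [d.off ++ "v"]
19. n13.mk = true  [g.env > 23]
20. n13.val = 8  [8]
21. n5.idx = "uyp"  [C₁.key ++ "p"]
22. n5.mk = true  [S₁.mk == true]
23. n5.val = 15  [(if S₁.mk then C₀.wid else S₁.val) - 10]
24. n2.idx = "uypr"  [S₁.idx ++ "r"]
25. n2.mk = true  [true]
26. n2.val = 28  [h.live + S₁.val - 2]
27. n17.off = "rp"  [terminal]
28. n1.wid = 26  [S.val - 2]
29. n1.key = "zuypr"  ["z" ++ S.idx]
30. n0.idx = "zuyprx"  [C.key ++ "x"]
31. n0.mk = true  [true]
32. n0.val = -1  [-1]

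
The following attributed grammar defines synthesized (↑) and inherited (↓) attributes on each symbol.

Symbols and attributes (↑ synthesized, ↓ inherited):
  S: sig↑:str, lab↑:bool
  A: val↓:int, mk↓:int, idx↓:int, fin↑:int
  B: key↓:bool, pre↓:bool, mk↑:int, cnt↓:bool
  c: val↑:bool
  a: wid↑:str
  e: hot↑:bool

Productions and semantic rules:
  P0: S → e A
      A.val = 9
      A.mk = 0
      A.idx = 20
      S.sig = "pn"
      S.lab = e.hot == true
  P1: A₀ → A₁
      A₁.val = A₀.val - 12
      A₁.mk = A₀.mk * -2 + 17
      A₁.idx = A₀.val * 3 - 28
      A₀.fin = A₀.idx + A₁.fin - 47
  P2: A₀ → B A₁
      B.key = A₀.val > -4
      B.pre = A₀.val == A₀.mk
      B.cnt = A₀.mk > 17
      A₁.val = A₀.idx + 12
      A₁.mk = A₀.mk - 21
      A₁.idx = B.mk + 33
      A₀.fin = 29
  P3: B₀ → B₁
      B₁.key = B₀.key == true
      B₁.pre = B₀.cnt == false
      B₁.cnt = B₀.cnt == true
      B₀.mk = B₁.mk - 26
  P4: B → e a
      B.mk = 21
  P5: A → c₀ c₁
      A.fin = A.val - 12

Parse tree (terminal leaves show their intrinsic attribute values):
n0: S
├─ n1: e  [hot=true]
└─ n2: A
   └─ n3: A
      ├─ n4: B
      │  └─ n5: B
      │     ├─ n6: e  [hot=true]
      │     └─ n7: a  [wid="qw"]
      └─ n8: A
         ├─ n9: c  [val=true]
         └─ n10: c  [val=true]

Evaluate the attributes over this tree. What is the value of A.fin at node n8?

-1

1. n1.hot = true  [terminal]
2. n2.val = 9  [9]
3. n2.mk = 0  [0]
4. n2.idx = 20  [20]
5. n3.val = -3  [A₀.val - 12]
6. n3.mk = 17  [A₀.mk * -2 + 17]
7. n3.idx = -1  [A₀.val * 3 - 28]
8. n4.key = true  [A₀.val > -4]
9. n4.pre = false  [A₀.val == A₀.mk]
10. n4.cnt = false  [A₀.mk > 17]
11. n5.key = true  [B₀.key == true]
12. n5.pre = true  [B₀.cnt == false]
13. n5.cnt = false  [B₀.cnt == true]
14. n6.hot = true  [terminal]
15. n7.wid = "qw"  [terminal]
16. n5.mk = 21  [21]
17. n4.mk = -5  [B₁.mk - 26]
18. n8.val = 11  [A₀.idx + 12]
19. n8.mk = -4  [A₀.mk - 21]
20. n8.idx = 28  [B.mk + 33]
21. n9.val = true  [terminal]
22. n10.val = true  [terminal]
23. n8.fin = -1  [A.val - 12]
24. n3.fin = 29  [29]
25. n2.fin = 2  [A₀.idx + A₁.fin - 47]
26. n0.sig = "pn"  ["pn"]
27. n0.lab = true  [e.hot == true]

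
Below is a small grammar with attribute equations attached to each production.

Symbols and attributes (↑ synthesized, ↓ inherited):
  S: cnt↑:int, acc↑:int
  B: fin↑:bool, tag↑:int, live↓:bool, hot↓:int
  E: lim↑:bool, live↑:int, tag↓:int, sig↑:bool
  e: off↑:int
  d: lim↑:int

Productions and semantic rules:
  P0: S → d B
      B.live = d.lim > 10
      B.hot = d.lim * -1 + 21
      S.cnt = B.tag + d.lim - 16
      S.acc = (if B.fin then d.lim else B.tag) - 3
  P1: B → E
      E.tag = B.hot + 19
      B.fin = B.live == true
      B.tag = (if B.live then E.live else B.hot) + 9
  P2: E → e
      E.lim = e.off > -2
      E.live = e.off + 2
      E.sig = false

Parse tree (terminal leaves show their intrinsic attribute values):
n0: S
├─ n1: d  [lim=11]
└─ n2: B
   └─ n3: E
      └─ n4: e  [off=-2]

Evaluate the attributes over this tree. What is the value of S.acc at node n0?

1. n1.lim = 11  [terminal]
2. n2.live = true  [d.lim > 10]
3. n2.hot = 10  [d.lim * -1 + 21]
4. n3.tag = 29  [B.hot + 19]
5. n4.off = -2  [terminal]
6. n3.lim = false  [e.off > -2]
7. n3.live = 0  [e.off + 2]
8. n3.sig = false  [false]
9. n2.fin = true  [B.live == true]
10. n2.tag = 9  [(if B.live then E.live else B.hot) + 9]
11. n0.cnt = 4  [B.tag + d.lim - 16]
12. n0.acc = 8  [(if B.fin then d.lim else B.tag) - 3]

8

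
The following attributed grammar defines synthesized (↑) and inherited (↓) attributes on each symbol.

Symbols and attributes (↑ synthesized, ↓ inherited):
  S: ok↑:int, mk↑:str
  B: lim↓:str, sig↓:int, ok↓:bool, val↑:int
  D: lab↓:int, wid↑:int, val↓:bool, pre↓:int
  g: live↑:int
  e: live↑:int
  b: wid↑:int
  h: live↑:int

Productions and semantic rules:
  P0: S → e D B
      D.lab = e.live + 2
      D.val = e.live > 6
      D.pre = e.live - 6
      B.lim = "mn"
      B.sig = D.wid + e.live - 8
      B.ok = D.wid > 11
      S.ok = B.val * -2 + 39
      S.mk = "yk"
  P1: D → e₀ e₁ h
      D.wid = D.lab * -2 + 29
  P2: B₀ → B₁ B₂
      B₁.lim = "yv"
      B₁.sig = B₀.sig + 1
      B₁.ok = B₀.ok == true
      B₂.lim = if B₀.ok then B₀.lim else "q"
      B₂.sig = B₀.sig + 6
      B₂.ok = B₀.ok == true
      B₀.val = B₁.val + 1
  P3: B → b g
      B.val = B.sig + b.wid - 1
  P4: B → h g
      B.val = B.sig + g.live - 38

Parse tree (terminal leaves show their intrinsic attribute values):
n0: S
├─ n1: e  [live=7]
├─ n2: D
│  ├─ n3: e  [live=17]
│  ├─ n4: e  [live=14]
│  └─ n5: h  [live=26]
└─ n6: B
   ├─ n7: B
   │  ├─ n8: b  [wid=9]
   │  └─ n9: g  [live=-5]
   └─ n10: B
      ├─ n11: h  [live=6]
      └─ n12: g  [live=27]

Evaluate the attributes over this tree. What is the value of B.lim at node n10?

"q"

1. n1.live = 7  [terminal]
2. n2.lab = 9  [e.live + 2]
3. n2.val = true  [e.live > 6]
4. n2.pre = 1  [e.live - 6]
5. n3.live = 17  [terminal]
6. n4.live = 14  [terminal]
7. n5.live = 26  [terminal]
8. n2.wid = 11  [D.lab * -2 + 29]
9. n6.lim = "mn"  ["mn"]
10. n6.sig = 10  [D.wid + e.live - 8]
11. n6.ok = false  [D.wid > 11]
12. n7.lim = "yv"  ["yv"]
13. n7.sig = 11  [B₀.sig + 1]
14. n7.ok = false  [B₀.ok == true]
15. n8.wid = 9  [terminal]
16. n9.live = -5  [terminal]
17. n7.val = 19  [B.sig + b.wid - 1]
18. n10.lim = "q"  [if B₀.ok then B₀.lim else "q"]
19. n10.sig = 16  [B₀.sig + 6]
20. n10.ok = false  [B₀.ok == true]
21. n11.live = 6  [terminal]
22. n12.live = 27  [terminal]
23. n10.val = 5  [B.sig + g.live - 38]
24. n6.val = 20  [B₁.val + 1]
25. n0.ok = -1  [B.val * -2 + 39]
26. n0.mk = "yk"  ["yk"]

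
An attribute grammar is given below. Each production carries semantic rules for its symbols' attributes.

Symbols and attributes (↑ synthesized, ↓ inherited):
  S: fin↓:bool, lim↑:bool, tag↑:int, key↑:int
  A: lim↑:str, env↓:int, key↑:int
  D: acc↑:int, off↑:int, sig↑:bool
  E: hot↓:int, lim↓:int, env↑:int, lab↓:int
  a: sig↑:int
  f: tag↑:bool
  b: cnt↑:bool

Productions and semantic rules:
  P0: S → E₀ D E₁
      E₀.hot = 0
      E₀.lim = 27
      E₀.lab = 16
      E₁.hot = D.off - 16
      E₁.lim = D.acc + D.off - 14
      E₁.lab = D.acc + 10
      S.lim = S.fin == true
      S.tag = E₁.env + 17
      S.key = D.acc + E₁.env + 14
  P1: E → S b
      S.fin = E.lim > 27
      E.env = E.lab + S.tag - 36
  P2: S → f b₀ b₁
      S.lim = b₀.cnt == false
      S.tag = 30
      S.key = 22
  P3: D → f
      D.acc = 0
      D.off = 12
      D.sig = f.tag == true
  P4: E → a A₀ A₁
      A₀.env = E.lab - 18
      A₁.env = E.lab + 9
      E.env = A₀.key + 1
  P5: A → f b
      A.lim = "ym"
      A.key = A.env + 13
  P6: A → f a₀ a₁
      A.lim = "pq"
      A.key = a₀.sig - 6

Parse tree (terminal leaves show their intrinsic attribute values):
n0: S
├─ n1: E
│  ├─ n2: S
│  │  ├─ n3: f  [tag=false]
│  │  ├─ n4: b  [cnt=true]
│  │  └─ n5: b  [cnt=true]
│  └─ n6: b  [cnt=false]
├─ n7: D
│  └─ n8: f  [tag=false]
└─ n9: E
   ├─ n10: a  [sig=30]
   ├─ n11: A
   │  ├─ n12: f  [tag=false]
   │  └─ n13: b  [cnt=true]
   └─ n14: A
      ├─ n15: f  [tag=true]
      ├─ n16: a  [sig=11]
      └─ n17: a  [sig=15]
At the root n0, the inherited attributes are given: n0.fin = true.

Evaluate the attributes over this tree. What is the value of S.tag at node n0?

23

1. n0.fin = true  [given at root]
2. n1.hot = 0  [0]
3. n1.lim = 27  [27]
4. n1.lab = 16  [16]
5. n2.fin = false  [E.lim > 27]
6. n3.tag = false  [terminal]
7. n4.cnt = true  [terminal]
8. n5.cnt = true  [terminal]
9. n2.lim = false  [b₀.cnt == false]
10. n2.tag = 30  [30]
11. n2.key = 22  [22]
12. n6.cnt = false  [terminal]
13. n1.env = 10  [E.lab + S.tag - 36]
14. n8.tag = false  [terminal]
15. n7.acc = 0  [0]
16. n7.off = 12  [12]
17. n7.sig = false  [f.tag == true]
18. n9.hot = -4  [D.off - 16]
19. n9.lim = -2  [D.acc + D.off - 14]
20. n9.lab = 10  [D.acc + 10]
21. n10.sig = 30  [terminal]
22. n11.env = -8  [E.lab - 18]
23. n12.tag = false  [terminal]
24. n13.cnt = true  [terminal]
25. n11.lim = "ym"  ["ym"]
26. n11.key = 5  [A.env + 13]
27. n14.env = 19  [E.lab + 9]
28. n15.tag = true  [terminal]
29. n16.sig = 11  [terminal]
30. n17.sig = 15  [terminal]
31. n14.lim = "pq"  ["pq"]
32. n14.key = 5  [a₀.sig - 6]
33. n9.env = 6  [A₀.key + 1]
34. n0.lim = true  [S.fin == true]
35. n0.tag = 23  [E₁.env + 17]
36. n0.key = 20  [D.acc + E₁.env + 14]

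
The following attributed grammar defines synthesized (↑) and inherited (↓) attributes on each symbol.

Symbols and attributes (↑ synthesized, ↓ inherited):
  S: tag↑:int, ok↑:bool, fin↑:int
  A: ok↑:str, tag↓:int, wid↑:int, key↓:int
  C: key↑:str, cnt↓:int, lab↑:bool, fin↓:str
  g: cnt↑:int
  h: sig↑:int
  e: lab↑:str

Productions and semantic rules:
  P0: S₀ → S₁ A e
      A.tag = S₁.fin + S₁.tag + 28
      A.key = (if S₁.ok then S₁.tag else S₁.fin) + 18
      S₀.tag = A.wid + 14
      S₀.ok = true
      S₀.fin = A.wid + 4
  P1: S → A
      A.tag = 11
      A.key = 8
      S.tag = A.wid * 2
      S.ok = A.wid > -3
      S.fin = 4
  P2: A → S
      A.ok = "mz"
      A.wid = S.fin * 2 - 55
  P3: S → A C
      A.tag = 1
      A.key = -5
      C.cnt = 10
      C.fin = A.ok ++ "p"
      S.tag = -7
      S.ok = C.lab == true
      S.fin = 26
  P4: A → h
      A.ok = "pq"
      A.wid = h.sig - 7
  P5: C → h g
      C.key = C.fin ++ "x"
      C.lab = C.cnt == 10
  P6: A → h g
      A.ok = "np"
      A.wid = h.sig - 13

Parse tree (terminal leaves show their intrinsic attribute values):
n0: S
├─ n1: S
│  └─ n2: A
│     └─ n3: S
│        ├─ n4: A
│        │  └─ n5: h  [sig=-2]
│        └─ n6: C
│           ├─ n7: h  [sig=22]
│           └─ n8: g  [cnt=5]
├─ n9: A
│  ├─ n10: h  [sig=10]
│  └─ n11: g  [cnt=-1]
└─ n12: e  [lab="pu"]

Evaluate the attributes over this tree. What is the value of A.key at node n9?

22

1. n2.tag = 11  [11]
2. n2.key = 8  [8]
3. n4.tag = 1  [1]
4. n4.key = -5  [-5]
5. n5.sig = -2  [terminal]
6. n4.ok = "pq"  ["pq"]
7. n4.wid = -9  [h.sig - 7]
8. n6.cnt = 10  [10]
9. n6.fin = "pqp"  [A.ok ++ "p"]
10. n7.sig = 22  [terminal]
11. n8.cnt = 5  [terminal]
12. n6.key = "pqpx"  [C.fin ++ "x"]
13. n6.lab = true  [C.cnt == 10]
14. n3.tag = -7  [-7]
15. n3.ok = true  [C.lab == true]
16. n3.fin = 26  [26]
17. n2.ok = "mz"  ["mz"]
18. n2.wid = -3  [S.fin * 2 - 55]
19. n1.tag = -6  [A.wid * 2]
20. n1.ok = false  [A.wid > -3]
21. n1.fin = 4  [4]
22. n9.tag = 26  [S₁.fin + S₁.tag + 28]
23. n9.key = 22  [(if S₁.ok then S₁.tag else S₁.fin) + 18]
24. n10.sig = 10  [terminal]
25. n11.cnt = -1  [terminal]
26. n9.ok = "np"  ["np"]
27. n9.wid = -3  [h.sig - 13]
28. n12.lab = "pu"  [terminal]
29. n0.tag = 11  [A.wid + 14]
30. n0.ok = true  [true]
31. n0.fin = 1  [A.wid + 4]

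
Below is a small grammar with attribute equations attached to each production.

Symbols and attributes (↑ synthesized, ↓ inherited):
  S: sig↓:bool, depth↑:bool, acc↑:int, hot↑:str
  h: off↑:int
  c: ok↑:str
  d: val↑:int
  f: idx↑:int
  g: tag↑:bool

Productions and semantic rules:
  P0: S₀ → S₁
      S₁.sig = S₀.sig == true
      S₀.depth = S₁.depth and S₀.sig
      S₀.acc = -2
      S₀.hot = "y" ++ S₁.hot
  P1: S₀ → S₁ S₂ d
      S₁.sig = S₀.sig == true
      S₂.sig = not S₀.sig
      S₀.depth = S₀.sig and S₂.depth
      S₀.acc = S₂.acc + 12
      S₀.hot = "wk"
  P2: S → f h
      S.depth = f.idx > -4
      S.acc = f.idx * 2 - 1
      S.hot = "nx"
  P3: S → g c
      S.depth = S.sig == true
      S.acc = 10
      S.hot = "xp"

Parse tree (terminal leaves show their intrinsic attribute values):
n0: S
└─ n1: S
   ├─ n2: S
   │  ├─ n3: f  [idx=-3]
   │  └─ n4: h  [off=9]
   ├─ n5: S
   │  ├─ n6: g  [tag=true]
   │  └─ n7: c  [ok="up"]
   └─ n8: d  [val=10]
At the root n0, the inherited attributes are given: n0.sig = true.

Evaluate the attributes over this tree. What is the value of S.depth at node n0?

false

1. n0.sig = true  [given at root]
2. n1.sig = true  [S₀.sig == true]
3. n2.sig = true  [S₀.sig == true]
4. n3.idx = -3  [terminal]
5. n4.off = 9  [terminal]
6. n2.depth = true  [f.idx > -4]
7. n2.acc = -7  [f.idx * 2 - 1]
8. n2.hot = "nx"  ["nx"]
9. n5.sig = false  [not S₀.sig]
10. n6.tag = true  [terminal]
11. n7.ok = "up"  [terminal]
12. n5.depth = false  [S.sig == true]
13. n5.acc = 10  [10]
14. n5.hot = "xp"  ["xp"]
15. n8.val = 10  [terminal]
16. n1.depth = false  [S₀.sig and S₂.depth]
17. n1.acc = 22  [S₂.acc + 12]
18. n1.hot = "wk"  ["wk"]
19. n0.depth = false  [S₁.depth and S₀.sig]
20. n0.acc = -2  [-2]
21. n0.hot = "ywk"  ["y" ++ S₁.hot]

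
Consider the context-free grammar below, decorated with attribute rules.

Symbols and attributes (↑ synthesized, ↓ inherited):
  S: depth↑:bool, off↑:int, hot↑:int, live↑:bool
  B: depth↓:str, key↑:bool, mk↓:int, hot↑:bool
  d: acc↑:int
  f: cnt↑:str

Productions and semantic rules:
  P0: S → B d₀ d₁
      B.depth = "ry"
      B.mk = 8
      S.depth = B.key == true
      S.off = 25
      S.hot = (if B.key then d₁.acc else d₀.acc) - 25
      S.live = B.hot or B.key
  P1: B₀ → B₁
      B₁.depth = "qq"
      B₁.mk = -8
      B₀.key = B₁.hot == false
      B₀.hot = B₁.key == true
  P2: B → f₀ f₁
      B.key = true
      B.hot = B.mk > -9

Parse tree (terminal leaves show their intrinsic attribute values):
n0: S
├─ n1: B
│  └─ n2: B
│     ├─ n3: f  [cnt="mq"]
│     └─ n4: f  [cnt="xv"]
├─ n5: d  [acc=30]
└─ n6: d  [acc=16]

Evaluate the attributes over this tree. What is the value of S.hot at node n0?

1. n1.depth = "ry"  ["ry"]
2. n1.mk = 8  [8]
3. n2.depth = "qq"  ["qq"]
4. n2.mk = -8  [-8]
5. n3.cnt = "mq"  [terminal]
6. n4.cnt = "xv"  [terminal]
7. n2.key = true  [true]
8. n2.hot = true  [B.mk > -9]
9. n1.key = false  [B₁.hot == false]
10. n1.hot = true  [B₁.key == true]
11. n5.acc = 30  [terminal]
12. n6.acc = 16  [terminal]
13. n0.depth = false  [B.key == true]
14. n0.off = 25  [25]
15. n0.hot = 5  [(if B.key then d₁.acc else d₀.acc) - 25]
16. n0.live = true  [B.hot or B.key]

5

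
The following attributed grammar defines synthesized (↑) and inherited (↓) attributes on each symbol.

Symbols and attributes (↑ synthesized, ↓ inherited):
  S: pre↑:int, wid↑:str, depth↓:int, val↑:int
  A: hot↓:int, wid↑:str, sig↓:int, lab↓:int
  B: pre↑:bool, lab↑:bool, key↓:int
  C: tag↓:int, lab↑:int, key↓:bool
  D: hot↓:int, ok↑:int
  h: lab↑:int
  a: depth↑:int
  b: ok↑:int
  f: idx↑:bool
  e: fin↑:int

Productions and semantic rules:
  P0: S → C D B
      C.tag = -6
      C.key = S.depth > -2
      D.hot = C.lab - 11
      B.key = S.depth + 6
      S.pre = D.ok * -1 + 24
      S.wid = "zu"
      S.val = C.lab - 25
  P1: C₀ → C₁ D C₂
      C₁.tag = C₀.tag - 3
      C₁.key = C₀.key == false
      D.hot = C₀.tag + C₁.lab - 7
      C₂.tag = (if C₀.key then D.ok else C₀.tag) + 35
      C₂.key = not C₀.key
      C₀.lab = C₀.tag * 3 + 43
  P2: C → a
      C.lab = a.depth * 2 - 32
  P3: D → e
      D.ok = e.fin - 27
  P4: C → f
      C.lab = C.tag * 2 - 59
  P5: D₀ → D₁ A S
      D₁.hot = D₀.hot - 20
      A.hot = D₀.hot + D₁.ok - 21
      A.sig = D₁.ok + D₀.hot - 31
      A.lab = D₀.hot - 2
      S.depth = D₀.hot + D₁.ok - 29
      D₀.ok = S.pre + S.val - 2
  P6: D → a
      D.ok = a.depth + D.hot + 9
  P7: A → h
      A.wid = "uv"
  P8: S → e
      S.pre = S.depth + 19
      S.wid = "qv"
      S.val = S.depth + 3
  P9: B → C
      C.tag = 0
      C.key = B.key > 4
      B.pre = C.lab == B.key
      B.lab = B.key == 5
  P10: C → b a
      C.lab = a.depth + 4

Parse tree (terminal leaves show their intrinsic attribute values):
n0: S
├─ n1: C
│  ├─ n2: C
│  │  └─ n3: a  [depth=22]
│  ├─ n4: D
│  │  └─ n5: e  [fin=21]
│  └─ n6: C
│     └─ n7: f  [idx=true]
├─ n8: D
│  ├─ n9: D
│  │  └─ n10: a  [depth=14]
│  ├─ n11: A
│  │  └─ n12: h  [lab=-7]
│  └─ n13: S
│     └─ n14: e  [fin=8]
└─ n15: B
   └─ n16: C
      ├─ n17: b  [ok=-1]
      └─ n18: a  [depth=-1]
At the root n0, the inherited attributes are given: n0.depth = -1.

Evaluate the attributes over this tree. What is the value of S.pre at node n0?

1. n0.depth = -1  [given at root]
2. n1.tag = -6  [-6]
3. n1.key = true  [S.depth > -2]
4. n2.tag = -9  [C₀.tag - 3]
5. n2.key = false  [C₀.key == false]
6. n3.depth = 22  [terminal]
7. n2.lab = 12  [a.depth * 2 - 32]
8. n4.hot = -1  [C₀.tag + C₁.lab - 7]
9. n5.fin = 21  [terminal]
10. n4.ok = -6  [e.fin - 27]
11. n6.tag = 29  [(if C₀.key then D.ok else C₀.tag) + 35]
12. n6.key = false  [not C₀.key]
13. n7.idx = true  [terminal]
14. n6.lab = -1  [C.tag * 2 - 59]
15. n1.lab = 25  [C₀.tag * 3 + 43]
16. n8.hot = 14  [C.lab - 11]
17. n9.hot = -6  [D₀.hot - 20]
18. n10.depth = 14  [terminal]
19. n9.ok = 17  [a.depth + D.hot + 9]
20. n11.hot = 10  [D₀.hot + D₁.ok - 21]
21. n11.sig = 0  [D₁.ok + D₀.hot - 31]
22. n11.lab = 12  [D₀.hot - 2]
23. n12.lab = -7  [terminal]
24. n11.wid = "uv"  ["uv"]
25. n13.depth = 2  [D₀.hot + D₁.ok - 29]
26. n14.fin = 8  [terminal]
27. n13.pre = 21  [S.depth + 19]
28. n13.wid = "qv"  ["qv"]
29. n13.val = 5  [S.depth + 3]
30. n8.ok = 24  [S.pre + S.val - 2]
31. n15.key = 5  [S.depth + 6]
32. n16.tag = 0  [0]
33. n16.key = true  [B.key > 4]
34. n17.ok = -1  [terminal]
35. n18.depth = -1  [terminal]
36. n16.lab = 3  [a.depth + 4]
37. n15.pre = false  [C.lab == B.key]
38. n15.lab = true  [B.key == 5]
39. n0.pre = 0  [D.ok * -1 + 24]
40. n0.wid = "zu"  ["zu"]
41. n0.val = 0  [C.lab - 25]

0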